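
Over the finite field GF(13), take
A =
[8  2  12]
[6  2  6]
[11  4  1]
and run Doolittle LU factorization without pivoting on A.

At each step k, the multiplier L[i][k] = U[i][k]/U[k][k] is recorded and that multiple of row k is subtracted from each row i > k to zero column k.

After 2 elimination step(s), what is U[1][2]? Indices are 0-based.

U[1][2] = 10

k=0: U[0][0]=8
  eliminate (1,0): mult=4, new row 1: (0, 7, 10); set L[1][0]=4
  eliminate (2,0): mult=3, new row 2: (0, 11, 4); set L[2][0]=3
k=1: U[1][1]=7
  eliminate (2,1): mult=9, new row 2: (0, 0, 5); set L[2][1]=9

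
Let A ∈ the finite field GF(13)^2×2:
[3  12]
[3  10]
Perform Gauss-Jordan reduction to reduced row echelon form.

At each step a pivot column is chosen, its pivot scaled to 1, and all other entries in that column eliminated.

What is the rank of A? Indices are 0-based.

step 1: normalize row 0 (÷3) = (1, 4)
  row 1: subtract 3×row0 = (0, 11)
step 2: normalize row 1 (÷11) = (0, 1)
  row 0: subtract 4×row1 = (1, 0)

rank = 2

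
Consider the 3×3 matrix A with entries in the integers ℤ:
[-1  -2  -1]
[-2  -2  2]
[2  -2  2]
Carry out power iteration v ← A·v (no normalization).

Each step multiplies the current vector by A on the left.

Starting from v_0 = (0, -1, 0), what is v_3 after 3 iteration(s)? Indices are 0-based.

v_0 = (0, -1, 0).
v_1 = A·v_0 = (2, 2, 2).
v_2 = A·v_1 = (-8, -4, 4).
v_3 = A·v_2 = (12, 32, 0).

v_3 = (12, 32, 0)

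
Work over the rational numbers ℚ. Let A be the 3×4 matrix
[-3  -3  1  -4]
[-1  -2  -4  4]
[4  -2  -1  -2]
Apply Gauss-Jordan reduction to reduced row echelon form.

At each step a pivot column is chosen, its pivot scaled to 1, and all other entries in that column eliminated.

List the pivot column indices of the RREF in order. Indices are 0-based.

step 1: normalize row 0 (÷-3) = (1, 1, -1/3, 4/3)
  row 1: subtract -1×row0 = (0, -1, -13/3, 16/3)
  row 2: subtract 4×row0 = (0, -6, 1/3, -22/3)
step 2: normalize row 1 (÷-1) = (0, 1, 13/3, -16/3)
  row 0: subtract 1×row1 = (1, 0, -14/3, 20/3)
  row 2: subtract -6×row1 = (0, 0, 79/3, -118/3)
step 3: normalize row 2 (÷79/3) = (0, 0, 1, -118/79)
  row 0: subtract -14/3×row2 = (1, 0, 0, -24/79)
  row 1: subtract 13/3×row2 = (0, 1, 0, 90/79)

pivot columns: 0, 1, 2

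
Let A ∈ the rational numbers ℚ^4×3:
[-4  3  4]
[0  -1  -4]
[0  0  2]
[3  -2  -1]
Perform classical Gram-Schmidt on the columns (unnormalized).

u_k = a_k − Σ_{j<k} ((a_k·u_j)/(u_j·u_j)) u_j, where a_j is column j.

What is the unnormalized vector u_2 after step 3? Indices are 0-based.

Step 1: u_0 = a_0 = (-4, 0, 0, 3).
Step 2: u_1 = a_1 − (-18/25)·u_0 = (3/25, -1, 0, 4/25).
Step 3: u_2 = a_2 − (-19/25)·u_0 − (54/13)·u_1 = (6/13, 2/13, 2, 8/13).

u_2 = (6/13, 2/13, 2, 8/13)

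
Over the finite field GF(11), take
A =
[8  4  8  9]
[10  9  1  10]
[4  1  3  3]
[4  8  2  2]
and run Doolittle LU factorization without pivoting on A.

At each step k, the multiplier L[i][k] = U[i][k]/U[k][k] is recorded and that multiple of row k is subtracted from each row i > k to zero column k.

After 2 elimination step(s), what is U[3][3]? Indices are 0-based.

[col 0] pivot 8
  R1 -= 4*R0 → (0, 4, 2, 7)  (L[1][0] := 4)
  R2 -= 6*R0 → (0, 10, 10, 4)  (L[2][0] := 6)
  R3 -= 6*R0 → (0, 6, 9, 3)  (L[3][0] := 6)
[col 1] pivot 4
  R2 -= 8*R1 → (0, 0, 5, 3)  (L[2][1] := 8)
  R3 -= 7*R1 → (0, 0, 6, 9)  (L[3][1] := 7)

U[3][3] = 9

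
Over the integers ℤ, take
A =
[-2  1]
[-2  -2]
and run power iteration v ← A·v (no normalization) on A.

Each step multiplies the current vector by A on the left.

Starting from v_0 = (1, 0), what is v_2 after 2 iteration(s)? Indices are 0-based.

v_0 = (1, 0).
v_1 = A·v_0 = (-2, -2).
v_2 = A·v_1 = (2, 8).

v_2 = (2, 8)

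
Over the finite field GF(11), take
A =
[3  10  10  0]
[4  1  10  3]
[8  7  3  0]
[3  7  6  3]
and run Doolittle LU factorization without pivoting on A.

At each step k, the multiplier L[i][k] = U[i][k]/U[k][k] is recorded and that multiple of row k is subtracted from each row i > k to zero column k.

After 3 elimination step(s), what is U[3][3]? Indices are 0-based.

k=0: U[0][0]=3
  eliminate (1,0): mult=5, new row 1: (0, 6, 4, 3); set L[1][0]=5
  eliminate (2,0): mult=10, new row 2: (0, 6, 2, 0); set L[2][0]=10
  eliminate (3,0): mult=1, new row 3: (0, 8, 7, 3); set L[3][0]=1
k=1: U[1][1]=6
  eliminate (2,1): mult=1, new row 2: (0, 0, 9, 8); set L[2][1]=1
  eliminate (3,1): mult=5, new row 3: (0, 0, 9, 10); set L[3][1]=5
k=2: U[2][2]=9
  eliminate (3,2): mult=1, new row 3: (0, 0, 0, 2); set L[3][2]=1

U[3][3] = 2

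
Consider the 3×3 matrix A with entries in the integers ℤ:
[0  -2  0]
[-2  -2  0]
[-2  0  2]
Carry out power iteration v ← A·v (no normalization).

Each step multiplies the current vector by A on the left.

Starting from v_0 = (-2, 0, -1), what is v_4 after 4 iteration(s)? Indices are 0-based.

v_0 = (-2, 0, -1).
v_1 = A·v_0 = (0, 4, 2).
v_2 = A·v_1 = (-8, -8, 4).
v_3 = A·v_2 = (16, 32, 24).
v_4 = A·v_3 = (-64, -96, 16).

v_4 = (-64, -96, 16)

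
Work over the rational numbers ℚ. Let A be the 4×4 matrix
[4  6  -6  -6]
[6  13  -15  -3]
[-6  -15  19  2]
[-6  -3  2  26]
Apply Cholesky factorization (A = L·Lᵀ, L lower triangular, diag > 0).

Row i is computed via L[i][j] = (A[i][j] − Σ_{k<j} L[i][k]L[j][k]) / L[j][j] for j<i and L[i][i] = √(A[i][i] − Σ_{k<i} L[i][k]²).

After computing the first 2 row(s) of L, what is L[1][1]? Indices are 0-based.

Step 1: L[0][0] = √(4) = 2.
  L[1][0] = (6) / L[0][0] = 3.
Step 2: L[1][1] = √(4) = 2.

L[1][1] = 2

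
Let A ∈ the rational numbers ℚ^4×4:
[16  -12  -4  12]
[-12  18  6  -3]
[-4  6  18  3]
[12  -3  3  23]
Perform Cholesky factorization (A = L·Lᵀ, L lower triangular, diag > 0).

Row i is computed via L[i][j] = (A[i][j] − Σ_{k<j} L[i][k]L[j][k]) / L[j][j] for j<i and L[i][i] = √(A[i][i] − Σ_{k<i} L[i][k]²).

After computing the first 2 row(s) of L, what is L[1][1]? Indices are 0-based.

L[1][1] = 3

Step 1: L[0][0] = √(16) = 4.
  L[1][0] = (-12) / L[0][0] = -3.
Step 2: L[1][1] = √(9) = 3.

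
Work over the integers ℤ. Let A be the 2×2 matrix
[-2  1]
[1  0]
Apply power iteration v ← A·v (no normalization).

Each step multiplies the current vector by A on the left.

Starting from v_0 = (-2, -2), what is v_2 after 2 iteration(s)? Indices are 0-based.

v_0 = (-2, -2).
v_1 = A·v_0 = (2, -2).
v_2 = A·v_1 = (-6, 2).

v_2 = (-6, 2)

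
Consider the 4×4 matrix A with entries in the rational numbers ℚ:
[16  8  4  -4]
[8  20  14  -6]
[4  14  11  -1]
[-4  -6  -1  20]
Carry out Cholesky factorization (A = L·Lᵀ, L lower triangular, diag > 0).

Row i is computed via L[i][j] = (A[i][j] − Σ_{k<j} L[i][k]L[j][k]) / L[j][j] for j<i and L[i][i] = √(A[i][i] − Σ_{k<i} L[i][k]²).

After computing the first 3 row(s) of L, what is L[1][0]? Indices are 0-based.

Step 1: L[0][0] = √(16) = 4.
  L[1][0] = (8) / L[0][0] = 2.
Step 2: L[1][1] = √(16) = 4.
  L[2][0] = (4) / L[0][0] = 1.
  L[2][1] = (12) / L[1][1] = 3.
Step 3: L[2][2] = √(1) = 1.

L[1][0] = 2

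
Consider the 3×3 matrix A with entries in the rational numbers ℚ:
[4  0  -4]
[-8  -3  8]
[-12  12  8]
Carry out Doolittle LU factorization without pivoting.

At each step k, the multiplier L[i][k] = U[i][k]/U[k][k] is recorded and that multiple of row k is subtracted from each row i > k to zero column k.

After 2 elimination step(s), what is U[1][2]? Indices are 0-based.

U[1][2] = 0

[col 0] pivot 4
  R1 -= -2*R0 → (0, -3, 0)  (L[1][0] := -2)
  R2 -= -3*R0 → (0, 12, -4)  (L[2][0] := -3)
[col 1] pivot -3
  R2 -= -4*R1 → (0, 0, -4)  (L[2][1] := -4)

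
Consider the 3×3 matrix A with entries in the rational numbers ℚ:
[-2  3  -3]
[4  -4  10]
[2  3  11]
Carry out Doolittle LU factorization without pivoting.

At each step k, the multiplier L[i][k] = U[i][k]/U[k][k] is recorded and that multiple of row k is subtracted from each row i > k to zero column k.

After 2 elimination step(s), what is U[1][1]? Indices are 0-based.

U[1][1] = 2

Step 1: pivot at (0,0) is -2.
  row1 ← row1 − (-2)·row0  ⇒  L[1][0]=-2, U row1=(0, 2, 4)
  row2 ← row2 − (-1)·row0  ⇒  L[2][0]=-1, U row2=(0, 6, 8)
Step 2: pivot at (1,1) is 2.
  row2 ← row2 − (3)·row1  ⇒  L[2][1]=3, U row2=(0, 0, -4)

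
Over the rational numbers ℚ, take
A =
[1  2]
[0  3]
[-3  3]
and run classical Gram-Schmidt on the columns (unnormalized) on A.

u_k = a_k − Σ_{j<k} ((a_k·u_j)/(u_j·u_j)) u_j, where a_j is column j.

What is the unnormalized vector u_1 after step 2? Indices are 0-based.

u_1 = (27/10, 3, 9/10)

Step 1: u_0 = a_0 = (1, 0, -3).
Step 2: u_1 = a_1 − (-7/10)·u_0 = (27/10, 3, 9/10).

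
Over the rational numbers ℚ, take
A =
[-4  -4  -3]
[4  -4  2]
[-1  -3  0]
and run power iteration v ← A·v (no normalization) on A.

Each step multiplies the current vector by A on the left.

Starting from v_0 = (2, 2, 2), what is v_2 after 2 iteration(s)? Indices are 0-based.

v_2 = (96, -120, 10)

v_0 = (2, 2, 2).
v_1 = A·v_0 = (-22, 4, -8).
v_2 = A·v_1 = (96, -120, 10).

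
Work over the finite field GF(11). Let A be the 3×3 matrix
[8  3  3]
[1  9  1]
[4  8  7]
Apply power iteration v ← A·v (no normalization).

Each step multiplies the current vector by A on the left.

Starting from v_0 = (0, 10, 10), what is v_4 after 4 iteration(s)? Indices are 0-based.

v_0 = (0, 10, 10).
v_1 = A·v_0 = (5, 1, 7).
v_2 = A·v_1 = (9, 10, 0).
v_3 = A·v_2 = (3, 0, 6).
v_4 = A·v_3 = (9, 9, 10).

v_4 = (9, 9, 10)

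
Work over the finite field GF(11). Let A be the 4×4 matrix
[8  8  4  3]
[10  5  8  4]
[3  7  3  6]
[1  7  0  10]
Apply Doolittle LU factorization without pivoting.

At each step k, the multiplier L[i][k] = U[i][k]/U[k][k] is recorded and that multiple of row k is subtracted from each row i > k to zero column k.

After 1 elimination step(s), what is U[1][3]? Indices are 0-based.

[col 0] pivot 8
  R1 -= 4*R0 → (0, 6, 3, 3)  (L[1][0] := 4)
  R2 -= 10*R0 → (0, 4, 7, 9)  (L[2][0] := 10)
  R3 -= 7*R0 → (0, 6, 5, 0)  (L[3][0] := 7)

U[1][3] = 3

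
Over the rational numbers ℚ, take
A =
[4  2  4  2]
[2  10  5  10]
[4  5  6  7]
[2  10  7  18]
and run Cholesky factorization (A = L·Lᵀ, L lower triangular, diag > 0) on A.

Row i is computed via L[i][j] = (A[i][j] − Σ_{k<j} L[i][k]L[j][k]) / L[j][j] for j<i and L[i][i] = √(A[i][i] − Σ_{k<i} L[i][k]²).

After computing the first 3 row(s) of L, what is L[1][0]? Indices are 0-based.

L[1][0] = 1

Step 1: L[0][0] = √(4) = 2.
  L[1][0] = (2) / L[0][0] = 1.
Step 2: L[1][1] = √(9) = 3.
  L[2][0] = (4) / L[0][0] = 2.
  L[2][1] = (3) / L[1][1] = 1.
Step 3: L[2][2] = √(1) = 1.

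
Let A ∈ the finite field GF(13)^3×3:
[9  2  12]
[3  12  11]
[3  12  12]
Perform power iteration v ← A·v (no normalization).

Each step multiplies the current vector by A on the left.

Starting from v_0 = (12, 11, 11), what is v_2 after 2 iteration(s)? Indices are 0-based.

v_0 = (12, 11, 11).
v_1 = A·v_0 = (2, 3, 1).
v_2 = A·v_1 = (10, 1, 2).

v_2 = (10, 1, 2)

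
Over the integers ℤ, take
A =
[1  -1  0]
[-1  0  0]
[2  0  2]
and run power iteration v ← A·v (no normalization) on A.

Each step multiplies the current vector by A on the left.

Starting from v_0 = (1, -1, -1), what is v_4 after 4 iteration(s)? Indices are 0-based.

v_0 = (1, -1, -1).
v_1 = A·v_0 = (2, -1, 0).
v_2 = A·v_1 = (3, -2, 4).
v_3 = A·v_2 = (5, -3, 14).
v_4 = A·v_3 = (8, -5, 38).

v_4 = (8, -5, 38)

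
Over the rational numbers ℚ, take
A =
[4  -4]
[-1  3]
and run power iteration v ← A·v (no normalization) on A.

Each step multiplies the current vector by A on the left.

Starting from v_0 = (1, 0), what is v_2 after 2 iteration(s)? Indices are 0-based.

v_0 = (1, 0).
v_1 = A·v_0 = (4, -1).
v_2 = A·v_1 = (20, -7).

v_2 = (20, -7)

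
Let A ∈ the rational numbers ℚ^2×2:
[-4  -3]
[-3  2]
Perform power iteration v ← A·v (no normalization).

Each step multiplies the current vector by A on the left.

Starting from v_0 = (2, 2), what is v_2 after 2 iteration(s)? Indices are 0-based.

v_2 = (62, 38)

v_0 = (2, 2).
v_1 = A·v_0 = (-14, -2).
v_2 = A·v_1 = (62, 38).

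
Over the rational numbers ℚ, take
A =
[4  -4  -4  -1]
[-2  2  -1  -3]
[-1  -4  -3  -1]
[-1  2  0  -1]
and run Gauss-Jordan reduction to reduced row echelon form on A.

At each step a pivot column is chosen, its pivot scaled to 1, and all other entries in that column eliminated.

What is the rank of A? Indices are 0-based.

step 1: normalize row 0 (÷4) = (1, -1, -1, -1/4)
  row 1: subtract -2×row0 = (0, 0, -3, -7/2)
  row 2: subtract -1×row0 = (0, -5, -4, -5/4)
  row 3: subtract -1×row0 = (0, 1, -1, -5/4)
step 2: exchange rows 1,2
step 2: normalize row 1 (÷-5) = (0, 1, 4/5, 1/4)
  row 0: subtract -1×row1 = (1, 0, -1/5, 0)
  row 3: subtract 1×row1 = (0, 0, -9/5, -3/2)
step 3: normalize row 2 (÷-3) = (0, 0, 1, 7/6)
  row 0: subtract -1/5×row2 = (1, 0, 0, 7/30)
  row 1: subtract 4/5×row2 = (0, 1, 0, -41/60)
  row 3: subtract -9/5×row2 = (0, 0, 0, 3/5)
step 4: normalize row 3 (÷3/5) = (0, 0, 0, 1)
  row 0: subtract 7/30×row3 = (1, 0, 0, 0)
  row 1: subtract -41/60×row3 = (0, 1, 0, 0)
  row 2: subtract 7/6×row3 = (0, 0, 1, 0)

rank = 4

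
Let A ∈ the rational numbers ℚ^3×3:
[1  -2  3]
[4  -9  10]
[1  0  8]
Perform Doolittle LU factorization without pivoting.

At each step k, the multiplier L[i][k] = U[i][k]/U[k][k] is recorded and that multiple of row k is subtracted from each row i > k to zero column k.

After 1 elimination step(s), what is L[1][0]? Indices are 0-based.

L[1][0] = 4

Step 1: pivot at (0,0) is 1.
  row1 ← row1 − (4)·row0  ⇒  L[1][0]=4, U row1=(0, -1, -2)
  row2 ← row2 − (1)·row0  ⇒  L[2][0]=1, U row2=(0, 2, 5)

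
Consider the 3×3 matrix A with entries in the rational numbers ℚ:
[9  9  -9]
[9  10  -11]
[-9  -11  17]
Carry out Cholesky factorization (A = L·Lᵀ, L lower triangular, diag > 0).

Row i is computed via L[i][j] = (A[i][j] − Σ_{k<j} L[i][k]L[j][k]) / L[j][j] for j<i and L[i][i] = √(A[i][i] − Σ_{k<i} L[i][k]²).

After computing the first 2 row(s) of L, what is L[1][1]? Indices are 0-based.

L[1][1] = 1

Step 1: L[0][0] = √(9) = 3.
  L[1][0] = (9) / L[0][0] = 3.
Step 2: L[1][1] = √(1) = 1.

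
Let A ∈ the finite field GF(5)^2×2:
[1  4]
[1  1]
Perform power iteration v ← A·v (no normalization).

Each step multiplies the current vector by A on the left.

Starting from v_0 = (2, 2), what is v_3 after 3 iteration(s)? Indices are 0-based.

v_0 = (2, 2).
v_1 = A·v_0 = (0, 4).
v_2 = A·v_1 = (1, 4).
v_3 = A·v_2 = (2, 0).

v_3 = (2, 0)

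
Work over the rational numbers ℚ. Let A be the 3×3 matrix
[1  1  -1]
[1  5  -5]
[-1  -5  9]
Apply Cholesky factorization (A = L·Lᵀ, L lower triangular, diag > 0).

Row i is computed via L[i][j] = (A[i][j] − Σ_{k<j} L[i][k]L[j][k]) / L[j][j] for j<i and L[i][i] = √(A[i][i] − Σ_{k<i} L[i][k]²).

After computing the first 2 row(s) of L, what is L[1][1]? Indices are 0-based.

L[1][1] = 2

Step 1: L[0][0] = √(1) = 1.
  L[1][0] = (1) / L[0][0] = 1.
Step 2: L[1][1] = √(4) = 2.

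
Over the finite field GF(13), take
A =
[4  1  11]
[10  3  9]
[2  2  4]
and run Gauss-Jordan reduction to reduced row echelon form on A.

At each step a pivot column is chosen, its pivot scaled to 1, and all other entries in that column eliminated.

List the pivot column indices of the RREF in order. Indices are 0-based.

pivot(0,0)=4: scale R0 → (1, 10, 6)
  clear (1,0): R1 −= (10)R0 → (0, 7, 1)
  clear (2,0): R2 −= (2)R0 → (0, 8, 5)
pivot(1,1)=7: scale R1 → (0, 1, 2)
  clear (0,1): R0 −= (10)R1 → (1, 0, 12)
  clear (2,1): R2 −= (8)R1 → (0, 0, 2)
pivot(2,2)=2: scale R2 → (0, 0, 1)
  clear (0,2): R0 −= (12)R2 → (1, 0, 0)
  clear (1,2): R1 −= (2)R2 → (0, 1, 0)

pivot columns: 0, 1, 2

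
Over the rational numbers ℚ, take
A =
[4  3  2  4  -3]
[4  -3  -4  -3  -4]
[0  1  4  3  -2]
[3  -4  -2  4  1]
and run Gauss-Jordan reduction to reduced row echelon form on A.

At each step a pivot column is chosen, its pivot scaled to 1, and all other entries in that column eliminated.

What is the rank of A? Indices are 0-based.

rank = 4

[1] R0 /= 4  ⇒  (1, 3/4, 1/2, 1, -3/4)
     R1 -= 4·R0  ⇒  (0, -6, -6, -7, -1)
     R3 -= 3·R0  ⇒  (0, -25/4, -7/2, 1, 13/4)
[2] R1 /= -6  ⇒  (0, 1, 1, 7/6, 1/6)
     R0 -= 3/4·R1  ⇒  (1, 0, -1/4, 1/8, -7/8)
     R2 -= 1·R1  ⇒  (0, 0, 3, 11/6, -13/6)
     R3 -= -25/4·R1  ⇒  (0, 0, 11/4, 199/24, 103/24)
[3] R2 /= 3  ⇒  (0, 0, 1, 11/18, -13/18)
     R0 -= -1/4·R2  ⇒  (1, 0, 0, 5/18, -19/18)
     R1 -= 1·R2  ⇒  (0, 1, 0, 5/9, 8/9)
     R3 -= 11/4·R2  ⇒  (0, 0, 0, 119/18, 113/18)
[4] R3 /= 119/18  ⇒  (0, 0, 0, 1, 113/119)
     R0 -= 5/18·R3  ⇒  (1, 0, 0, 0, -157/119)
     R1 -= 5/9·R3  ⇒  (0, 1, 0, 0, 43/119)
     R2 -= 11/18·R3  ⇒  (0, 0, 1, 0, -155/119)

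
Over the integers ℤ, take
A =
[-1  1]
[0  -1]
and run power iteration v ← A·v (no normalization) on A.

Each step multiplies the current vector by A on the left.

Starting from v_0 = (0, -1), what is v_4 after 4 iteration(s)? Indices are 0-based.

v_0 = (0, -1).
v_1 = A·v_0 = (-1, 1).
v_2 = A·v_1 = (2, -1).
v_3 = A·v_2 = (-3, 1).
v_4 = A·v_3 = (4, -1).

v_4 = (4, -1)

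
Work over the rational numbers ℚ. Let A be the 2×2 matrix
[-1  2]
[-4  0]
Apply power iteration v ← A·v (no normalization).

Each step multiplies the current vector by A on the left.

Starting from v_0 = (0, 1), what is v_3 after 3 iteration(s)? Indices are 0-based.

v_3 = (-14, 8)

v_0 = (0, 1).
v_1 = A·v_0 = (2, 0).
v_2 = A·v_1 = (-2, -8).
v_3 = A·v_2 = (-14, 8).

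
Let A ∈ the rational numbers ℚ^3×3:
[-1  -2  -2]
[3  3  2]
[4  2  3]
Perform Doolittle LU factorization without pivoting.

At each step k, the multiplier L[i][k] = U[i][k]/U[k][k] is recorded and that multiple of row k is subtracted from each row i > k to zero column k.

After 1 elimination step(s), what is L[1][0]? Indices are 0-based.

Step 1: pivot at (0,0) is -1.
  row1 ← row1 − (-3)·row0  ⇒  L[1][0]=-3, U row1=(0, -3, -4)
  row2 ← row2 − (-4)·row0  ⇒  L[2][0]=-4, U row2=(0, -6, -5)

L[1][0] = -3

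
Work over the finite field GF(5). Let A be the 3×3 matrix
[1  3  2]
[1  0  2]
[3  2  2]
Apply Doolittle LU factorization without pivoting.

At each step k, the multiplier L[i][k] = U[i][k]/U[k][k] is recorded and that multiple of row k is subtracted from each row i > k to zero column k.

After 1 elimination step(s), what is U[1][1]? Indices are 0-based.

[col 0] pivot 1
  R1 -= 1*R0 → (0, 2, 0)  (L[1][0] := 1)
  R2 -= 3*R0 → (0, 3, 1)  (L[2][0] := 3)

U[1][1] = 2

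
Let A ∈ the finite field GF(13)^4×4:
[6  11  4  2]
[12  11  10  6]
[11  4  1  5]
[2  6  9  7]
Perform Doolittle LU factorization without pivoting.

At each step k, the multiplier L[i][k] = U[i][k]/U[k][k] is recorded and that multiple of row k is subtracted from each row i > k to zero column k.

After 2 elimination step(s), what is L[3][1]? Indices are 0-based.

Step 1: pivot at (0,0) is 6.
  row1 ← row1 − (2)·row0  ⇒  L[1][0]=2, U row1=(0, 2, 2, 2)
  row2 ← row2 − (4)·row0  ⇒  L[2][0]=4, U row2=(0, 12, 11, 10)
  row3 ← row3 − (9)·row0  ⇒  L[3][0]=9, U row3=(0, 11, 12, 2)
Step 2: pivot at (1,1) is 2.
  row2 ← row2 − (6)·row1  ⇒  L[2][1]=6, U row2=(0, 0, 12, 11)
  row3 ← row3 − (12)·row1  ⇒  L[3][1]=12, U row3=(0, 0, 1, 4)

L[3][1] = 12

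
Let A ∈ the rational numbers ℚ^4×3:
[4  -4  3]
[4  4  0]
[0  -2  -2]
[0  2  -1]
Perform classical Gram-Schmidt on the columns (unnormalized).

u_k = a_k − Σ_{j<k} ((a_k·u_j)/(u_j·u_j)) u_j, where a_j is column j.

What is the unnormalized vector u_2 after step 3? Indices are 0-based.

u_2 = (1/2, -1/2, -5/2, -1/2)

Step 1: u_0 = a_0 = (4, 4, 0, 0).
Step 2: u_1 = a_1 − (0)·u_0 = (-4, 4, -2, 2).
Step 3: u_2 = a_2 − (3/8)·u_0 − (-1/4)·u_1 = (1/2, -1/2, -5/2, -1/2).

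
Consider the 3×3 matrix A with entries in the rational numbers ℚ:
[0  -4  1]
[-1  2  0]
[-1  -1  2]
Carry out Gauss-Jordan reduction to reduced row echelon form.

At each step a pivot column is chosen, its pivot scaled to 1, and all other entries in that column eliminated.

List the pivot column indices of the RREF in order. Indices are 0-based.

[1] R0 <-> R1
[1] R0 /= -1  ⇒  (1, -2, 0)
     R2 -= -1·R0  ⇒  (0, -3, 2)
[2] R1 /= -4  ⇒  (0, 1, -1/4)
     R0 -= -2·R1  ⇒  (1, 0, -1/2)
     R2 -= -3·R1  ⇒  (0, 0, 5/4)
[3] R2 /= 5/4  ⇒  (0, 0, 1)
     R0 -= -1/2·R2  ⇒  (1, 0, 0)
     R1 -= -1/4·R2  ⇒  (0, 1, 0)

pivot columns: 0, 1, 2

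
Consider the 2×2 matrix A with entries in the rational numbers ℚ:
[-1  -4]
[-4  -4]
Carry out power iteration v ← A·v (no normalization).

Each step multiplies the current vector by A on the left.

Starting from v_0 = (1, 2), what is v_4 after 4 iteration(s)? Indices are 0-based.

v_0 = (1, 2).
v_1 = A·v_0 = (-9, -12).
v_2 = A·v_1 = (57, 84).
v_3 = A·v_2 = (-393, -564).
v_4 = A·v_3 = (2649, 3828).

v_4 = (2649, 3828)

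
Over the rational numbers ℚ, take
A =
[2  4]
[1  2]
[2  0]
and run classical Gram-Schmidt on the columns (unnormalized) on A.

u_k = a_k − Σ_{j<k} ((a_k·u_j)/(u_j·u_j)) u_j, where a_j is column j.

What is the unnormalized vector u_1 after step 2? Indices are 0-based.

u_1 = (16/9, 8/9, -20/9)

Step 1: u_0 = a_0 = (2, 1, 2).
Step 2: u_1 = a_1 − (10/9)·u_0 = (16/9, 8/9, -20/9).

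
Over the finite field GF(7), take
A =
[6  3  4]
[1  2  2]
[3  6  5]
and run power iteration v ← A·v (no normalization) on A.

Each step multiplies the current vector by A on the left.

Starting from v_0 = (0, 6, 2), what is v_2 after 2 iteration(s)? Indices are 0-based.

v_2 = (3, 3, 5)

v_0 = (0, 6, 2).
v_1 = A·v_0 = (5, 2, 4).
v_2 = A·v_1 = (3, 3, 5).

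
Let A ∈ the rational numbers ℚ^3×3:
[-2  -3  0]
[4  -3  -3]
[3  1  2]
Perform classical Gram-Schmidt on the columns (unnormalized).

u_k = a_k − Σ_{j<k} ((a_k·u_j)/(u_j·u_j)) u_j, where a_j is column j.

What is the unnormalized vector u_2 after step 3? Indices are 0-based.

u_2 = (741/542, -399/542, 513/271)

Step 1: u_0 = a_0 = (-2, 4, 3).
Step 2: u_1 = a_1 − (-3/29)·u_0 = (-93/29, -75/29, 38/29).
Step 3: u_2 = a_2 − (-6/29)·u_0 − (301/542)·u_1 = (741/542, -399/542, 513/271).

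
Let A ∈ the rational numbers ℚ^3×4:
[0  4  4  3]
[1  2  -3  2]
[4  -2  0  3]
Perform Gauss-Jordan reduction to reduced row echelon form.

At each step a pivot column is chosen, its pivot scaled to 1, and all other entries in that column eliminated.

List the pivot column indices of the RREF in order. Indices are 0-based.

[1] R0 <-> R1
[1] R0 /= 1  ⇒  (1, 2, -3, 2)
     R2 -= 4·R0  ⇒  (0, -10, 12, -5)
[2] R1 /= 4  ⇒  (0, 1, 1, 3/4)
     R0 -= 2·R1  ⇒  (1, 0, -5, 1/2)
     R2 -= -10·R1  ⇒  (0, 0, 22, 5/2)
[3] R2 /= 22  ⇒  (0, 0, 1, 5/44)
     R0 -= -5·R2  ⇒  (1, 0, 0, 47/44)
     R1 -= 1·R2  ⇒  (0, 1, 0, 7/11)

pivot columns: 0, 1, 2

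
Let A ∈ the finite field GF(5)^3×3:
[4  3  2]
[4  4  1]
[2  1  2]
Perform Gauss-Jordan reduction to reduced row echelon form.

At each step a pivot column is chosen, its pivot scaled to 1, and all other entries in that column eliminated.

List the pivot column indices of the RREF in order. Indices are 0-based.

pivot columns: 0, 1, 2

pivot(0,0)=4: scale R0 → (1, 2, 3)
  clear (1,0): R1 −= (4)R0 → (0, 1, 4)
  clear (2,0): R2 −= (2)R0 → (0, 2, 1)
pivot(1,1)=1: scale R1 → (0, 1, 4)
  clear (0,1): R0 −= (2)R1 → (1, 0, 0)
  clear (2,1): R2 −= (2)R1 → (0, 0, 3)
pivot(2,2)=3: scale R2 → (0, 0, 1)
  clear (1,2): R1 −= (4)R2 → (0, 1, 0)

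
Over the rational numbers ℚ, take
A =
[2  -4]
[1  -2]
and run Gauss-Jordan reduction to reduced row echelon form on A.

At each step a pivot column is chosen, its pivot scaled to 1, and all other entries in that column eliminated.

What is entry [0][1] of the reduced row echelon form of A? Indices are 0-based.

M[0][1] = -2

[1] R0 /= 2  ⇒  (1, -2)
     R1 -= 1·R0  ⇒  (0, 0)
column 1 empty below row 1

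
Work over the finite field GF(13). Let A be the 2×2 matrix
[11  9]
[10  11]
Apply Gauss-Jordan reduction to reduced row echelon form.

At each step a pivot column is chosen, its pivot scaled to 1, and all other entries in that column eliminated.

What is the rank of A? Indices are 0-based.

step 1: normalize row 0 (÷11) = (1, 2)
  row 1: subtract 10×row0 = (0, 4)
step 2: normalize row 1 (÷4) = (0, 1)
  row 0: subtract 2×row1 = (1, 0)

rank = 2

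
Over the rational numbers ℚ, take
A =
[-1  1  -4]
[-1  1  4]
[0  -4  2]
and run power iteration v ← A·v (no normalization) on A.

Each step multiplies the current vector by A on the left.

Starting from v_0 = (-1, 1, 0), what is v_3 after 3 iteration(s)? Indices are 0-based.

v_3 = (32, -96, 32)

v_0 = (-1, 1, 0).
v_1 = A·v_0 = (2, 2, -4).
v_2 = A·v_1 = (16, -16, -16).
v_3 = A·v_2 = (32, -96, 32).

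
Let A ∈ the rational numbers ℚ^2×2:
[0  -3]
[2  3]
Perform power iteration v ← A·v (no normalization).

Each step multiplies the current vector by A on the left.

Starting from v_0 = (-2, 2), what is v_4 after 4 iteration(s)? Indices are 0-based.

v_4 = (90, -54)

v_0 = (-2, 2).
v_1 = A·v_0 = (-6, 2).
v_2 = A·v_1 = (-6, -6).
v_3 = A·v_2 = (18, -30).
v_4 = A·v_3 = (90, -54).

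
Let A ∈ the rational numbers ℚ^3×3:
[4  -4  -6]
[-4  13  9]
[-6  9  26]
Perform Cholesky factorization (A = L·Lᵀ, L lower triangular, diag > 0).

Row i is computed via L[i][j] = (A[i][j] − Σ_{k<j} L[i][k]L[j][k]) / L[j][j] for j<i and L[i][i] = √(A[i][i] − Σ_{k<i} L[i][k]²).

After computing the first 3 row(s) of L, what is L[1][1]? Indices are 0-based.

L[1][1] = 3

Step 1: L[0][0] = √(4) = 2.
  L[1][0] = (-4) / L[0][0] = -2.
Step 2: L[1][1] = √(9) = 3.
  L[2][0] = (-6) / L[0][0] = -3.
  L[2][1] = (3) / L[1][1] = 1.
Step 3: L[2][2] = √(16) = 4.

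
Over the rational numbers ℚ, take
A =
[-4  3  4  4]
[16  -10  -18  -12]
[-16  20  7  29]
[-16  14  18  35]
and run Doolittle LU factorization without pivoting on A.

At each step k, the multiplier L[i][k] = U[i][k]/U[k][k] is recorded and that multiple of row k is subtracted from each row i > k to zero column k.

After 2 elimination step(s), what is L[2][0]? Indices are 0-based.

L[2][0] = 4

k=0: U[0][0]=-4
  eliminate (1,0): mult=-4, new row 1: (0, 2, -2, 4); set L[1][0]=-4
  eliminate (2,0): mult=4, new row 2: (0, 8, -9, 13); set L[2][0]=4
  eliminate (3,0): mult=4, new row 3: (0, 2, 2, 19); set L[3][0]=4
k=1: U[1][1]=2
  eliminate (2,1): mult=4, new row 2: (0, 0, -1, -3); set L[2][1]=4
  eliminate (3,1): mult=1, new row 3: (0, 0, 4, 15); set L[3][1]=1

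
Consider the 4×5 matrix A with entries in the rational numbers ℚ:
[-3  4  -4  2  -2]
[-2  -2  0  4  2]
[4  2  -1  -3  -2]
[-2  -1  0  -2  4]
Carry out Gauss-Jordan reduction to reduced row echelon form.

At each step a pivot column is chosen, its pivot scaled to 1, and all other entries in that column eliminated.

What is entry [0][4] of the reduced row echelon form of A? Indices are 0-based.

M[0][4] = -13/33

pivot(0,0)=-3: scale R0 → (1, -4/3, 4/3, -2/3, 2/3)
  clear (1,0): R1 −= (-2)R0 → (0, -14/3, 8/3, 8/3, 10/3)
  clear (2,0): R2 −= (4)R0 → (0, 22/3, -19/3, -1/3, -14/3)
  clear (3,0): R3 −= (-2)R0 → (0, -11/3, 8/3, -10/3, 16/3)
pivot(1,1)=-14/3: scale R1 → (0, 1, -4/7, -4/7, -5/7)
  clear (0,1): R0 −= (-4/3)R1 → (1, 0, 4/7, -10/7, -2/7)
  clear (2,1): R2 −= (22/3)R1 → (0, 0, -15/7, 27/7, 4/7)
  clear (3,1): R3 −= (-11/3)R1 → (0, 0, 4/7, -38/7, 19/7)
pivot(2,2)=-15/7: scale R2 → (0, 0, 1, -9/5, -4/15)
  clear (0,2): R0 −= (4/7)R2 → (1, 0, 0, -2/5, -2/15)
  clear (1,2): R1 −= (-4/7)R2 → (0, 1, 0, -8/5, -13/15)
  clear (3,2): R3 −= (4/7)R2 → (0, 0, 0, -22/5, 43/15)
pivot(3,3)=-22/5: scale R3 → (0, 0, 0, 1, -43/66)
  clear (0,3): R0 −= (-2/5)R3 → (1, 0, 0, 0, -13/33)
  clear (1,3): R1 −= (-8/5)R3 → (0, 1, 0, 0, -21/11)
  clear (2,3): R2 −= (-9/5)R3 → (0, 0, 1, 0, -95/66)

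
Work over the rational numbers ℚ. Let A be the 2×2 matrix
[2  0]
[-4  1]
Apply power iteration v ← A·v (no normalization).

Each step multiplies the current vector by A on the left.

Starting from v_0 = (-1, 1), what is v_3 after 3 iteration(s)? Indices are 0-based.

v_0 = (-1, 1).
v_1 = A·v_0 = (-2, 5).
v_2 = A·v_1 = (-4, 13).
v_3 = A·v_2 = (-8, 29).

v_3 = (-8, 29)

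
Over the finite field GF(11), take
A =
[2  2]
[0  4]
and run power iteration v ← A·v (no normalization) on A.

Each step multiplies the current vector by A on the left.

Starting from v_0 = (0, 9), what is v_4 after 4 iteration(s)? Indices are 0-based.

v_4 = (4, 5)

v_0 = (0, 9).
v_1 = A·v_0 = (7, 3).
v_2 = A·v_1 = (9, 1).
v_3 = A·v_2 = (9, 4).
v_4 = A·v_3 = (4, 5).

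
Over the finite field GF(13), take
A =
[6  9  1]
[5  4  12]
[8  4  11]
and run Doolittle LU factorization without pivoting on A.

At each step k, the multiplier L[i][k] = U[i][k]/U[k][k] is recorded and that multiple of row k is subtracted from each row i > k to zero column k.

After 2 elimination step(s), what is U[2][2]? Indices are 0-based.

Step 1: pivot at (0,0) is 6.
  row1 ← row1 − (3)·row0  ⇒  L[1][0]=3, U row1=(0, 3, 9)
  row2 ← row2 − (10)·row0  ⇒  L[2][0]=10, U row2=(0, 5, 1)
Step 2: pivot at (1,1) is 3.
  row2 ← row2 − (6)·row1  ⇒  L[2][1]=6, U row2=(0, 0, 12)

U[2][2] = 12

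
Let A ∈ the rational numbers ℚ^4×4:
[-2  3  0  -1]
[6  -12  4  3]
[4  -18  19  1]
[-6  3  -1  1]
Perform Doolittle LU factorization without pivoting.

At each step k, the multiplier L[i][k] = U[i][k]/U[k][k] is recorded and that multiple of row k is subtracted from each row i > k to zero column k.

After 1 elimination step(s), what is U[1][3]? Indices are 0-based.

[col 0] pivot -2
  R1 -= -3*R0 → (0, -3, 4, 0)  (L[1][0] := -3)
  R2 -= -2*R0 → (0, -12, 19, -1)  (L[2][0] := -2)
  R3 -= 3*R0 → (0, -6, -1, 4)  (L[3][0] := 3)

U[1][3] = 0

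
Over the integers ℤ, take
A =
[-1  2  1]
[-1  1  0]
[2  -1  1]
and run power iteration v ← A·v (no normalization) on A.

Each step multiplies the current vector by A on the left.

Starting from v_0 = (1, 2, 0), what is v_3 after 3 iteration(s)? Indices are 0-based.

v_0 = (1, 2, 0).
v_1 = A·v_0 = (3, 1, 0).
v_2 = A·v_1 = (-1, -2, 5).
v_3 = A·v_2 = (2, -1, 5).

v_3 = (2, -1, 5)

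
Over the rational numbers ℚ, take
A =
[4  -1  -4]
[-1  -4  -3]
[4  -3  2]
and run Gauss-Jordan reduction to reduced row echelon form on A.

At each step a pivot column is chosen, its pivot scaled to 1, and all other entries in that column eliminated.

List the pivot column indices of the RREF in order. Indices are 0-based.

pivot(0,0)=4: scale R0 → (1, -1/4, -1)
  clear (1,0): R1 −= (-1)R0 → (0, -17/4, -4)
  clear (2,0): R2 −= (4)R0 → (0, -2, 6)
pivot(1,1)=-17/4: scale R1 → (0, 1, 16/17)
  clear (0,1): R0 −= (-1/4)R1 → (1, 0, -13/17)
  clear (2,1): R2 −= (-2)R1 → (0, 0, 134/17)
pivot(2,2)=134/17: scale R2 → (0, 0, 1)
  clear (0,2): R0 −= (-13/17)R2 → (1, 0, 0)
  clear (1,2): R1 −= (16/17)R2 → (0, 1, 0)

pivot columns: 0, 1, 2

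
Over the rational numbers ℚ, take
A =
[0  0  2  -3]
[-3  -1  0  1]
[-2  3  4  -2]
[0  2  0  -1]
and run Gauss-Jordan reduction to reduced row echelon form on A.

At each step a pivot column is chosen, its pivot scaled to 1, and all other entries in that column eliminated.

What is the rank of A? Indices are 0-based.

step 1: exchange rows 0,1
step 1: normalize row 0 (÷-3) = (1, 1/3, 0, -1/3)
  row 2: subtract -2×row0 = (0, 11/3, 4, -8/3)
step 2: exchange rows 1,2
step 2: normalize row 1 (÷11/3) = (0, 1, 12/11, -8/11)
  row 0: subtract 1/3×row1 = (1, 0, -4/11, -1/11)
  row 3: subtract 2×row1 = (0, 0, -24/11, 5/11)
step 3: normalize row 2 (÷2) = (0, 0, 1, -3/2)
  row 0: subtract -4/11×row2 = (1, 0, 0, -7/11)
  row 1: subtract 12/11×row2 = (0, 1, 0, 10/11)
  row 3: subtract -24/11×row2 = (0, 0, 0, -31/11)
step 4: normalize row 3 (÷-31/11) = (0, 0, 0, 1)
  row 0: subtract -7/11×row3 = (1, 0, 0, 0)
  row 1: subtract 10/11×row3 = (0, 1, 0, 0)
  row 2: subtract -3/2×row3 = (0, 0, 1, 0)

rank = 4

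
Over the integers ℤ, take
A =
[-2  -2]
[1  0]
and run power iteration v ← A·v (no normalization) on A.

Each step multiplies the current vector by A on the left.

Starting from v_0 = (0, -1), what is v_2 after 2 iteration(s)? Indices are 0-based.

v_2 = (-4, 2)

v_0 = (0, -1).
v_1 = A·v_0 = (2, 0).
v_2 = A·v_1 = (-4, 2).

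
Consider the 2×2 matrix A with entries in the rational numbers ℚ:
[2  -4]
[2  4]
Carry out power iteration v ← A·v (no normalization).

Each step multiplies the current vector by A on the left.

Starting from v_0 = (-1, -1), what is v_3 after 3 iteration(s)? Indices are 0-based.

v_0 = (-1, -1).
v_1 = A·v_0 = (2, -6).
v_2 = A·v_1 = (28, -20).
v_3 = A·v_2 = (136, -24).

v_3 = (136, -24)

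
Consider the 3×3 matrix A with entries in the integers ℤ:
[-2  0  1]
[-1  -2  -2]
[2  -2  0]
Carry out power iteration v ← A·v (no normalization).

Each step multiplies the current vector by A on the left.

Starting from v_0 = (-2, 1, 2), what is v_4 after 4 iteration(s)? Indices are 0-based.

v_0 = (-2, 1, 2).
v_1 = A·v_0 = (6, -4, -6).
v_2 = A·v_1 = (-18, 14, 20).
v_3 = A·v_2 = (56, -50, -64).
v_4 = A·v_3 = (-176, 172, 212).

v_4 = (-176, 172, 212)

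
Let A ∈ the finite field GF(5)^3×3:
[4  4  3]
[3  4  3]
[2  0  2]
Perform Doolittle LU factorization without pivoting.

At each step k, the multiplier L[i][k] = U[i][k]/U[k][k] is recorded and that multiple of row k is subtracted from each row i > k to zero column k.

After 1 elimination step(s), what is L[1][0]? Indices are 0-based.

k=0: U[0][0]=4
  eliminate (1,0): mult=2, new row 1: (0, 1, 2); set L[1][0]=2
  eliminate (2,0): mult=3, new row 2: (0, 3, 3); set L[2][0]=3

L[1][0] = 2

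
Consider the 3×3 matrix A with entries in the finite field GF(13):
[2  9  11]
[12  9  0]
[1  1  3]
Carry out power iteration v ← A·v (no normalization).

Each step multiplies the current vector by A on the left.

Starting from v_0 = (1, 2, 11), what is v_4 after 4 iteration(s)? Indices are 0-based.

v_4 = (6, 3, 4)

v_0 = (1, 2, 11).
v_1 = A·v_0 = (11, 4, 10).
v_2 = A·v_1 = (12, 12, 6).
v_3 = A·v_2 = (3, 5, 3).
v_4 = A·v_3 = (6, 3, 4).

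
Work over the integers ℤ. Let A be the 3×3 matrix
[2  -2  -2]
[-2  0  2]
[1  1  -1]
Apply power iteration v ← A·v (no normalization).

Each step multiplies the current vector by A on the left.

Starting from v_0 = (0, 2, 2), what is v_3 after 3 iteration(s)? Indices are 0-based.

v_0 = (0, 2, 2).
v_1 = A·v_0 = (-8, 4, 0).
v_2 = A·v_1 = (-24, 16, -4).
v_3 = A·v_2 = (-72, 40, -4).

v_3 = (-72, 40, -4)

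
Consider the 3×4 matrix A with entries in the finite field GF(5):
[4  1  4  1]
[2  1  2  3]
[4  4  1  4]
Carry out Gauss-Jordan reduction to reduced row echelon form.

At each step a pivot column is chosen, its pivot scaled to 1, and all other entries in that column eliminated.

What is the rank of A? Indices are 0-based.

rank = 3

step 1: normalize row 0 (÷4) = (1, 4, 1, 4)
  row 1: subtract 2×row0 = (0, 3, 0, 0)
  row 2: subtract 4×row0 = (0, 3, 2, 3)
step 2: normalize row 1 (÷3) = (0, 1, 0, 0)
  row 0: subtract 4×row1 = (1, 0, 1, 4)
  row 2: subtract 3×row1 = (0, 0, 2, 3)
step 3: normalize row 2 (÷2) = (0, 0, 1, 4)
  row 0: subtract 1×row2 = (1, 0, 0, 0)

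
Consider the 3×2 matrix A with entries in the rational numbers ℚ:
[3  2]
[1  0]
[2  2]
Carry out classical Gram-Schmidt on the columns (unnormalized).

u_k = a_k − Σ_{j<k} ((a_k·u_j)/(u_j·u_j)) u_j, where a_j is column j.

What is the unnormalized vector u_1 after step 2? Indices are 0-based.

u_1 = (-1/7, -5/7, 4/7)

Step 1: u_0 = a_0 = (3, 1, 2).
Step 2: u_1 = a_1 − (5/7)·u_0 = (-1/7, -5/7, 4/7).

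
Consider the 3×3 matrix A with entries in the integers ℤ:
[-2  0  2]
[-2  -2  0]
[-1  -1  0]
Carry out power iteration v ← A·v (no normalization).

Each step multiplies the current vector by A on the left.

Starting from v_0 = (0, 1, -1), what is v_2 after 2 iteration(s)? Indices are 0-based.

v_2 = (2, 8, 4)

v_0 = (0, 1, -1).
v_1 = A·v_0 = (-2, -2, -1).
v_2 = A·v_1 = (2, 8, 4).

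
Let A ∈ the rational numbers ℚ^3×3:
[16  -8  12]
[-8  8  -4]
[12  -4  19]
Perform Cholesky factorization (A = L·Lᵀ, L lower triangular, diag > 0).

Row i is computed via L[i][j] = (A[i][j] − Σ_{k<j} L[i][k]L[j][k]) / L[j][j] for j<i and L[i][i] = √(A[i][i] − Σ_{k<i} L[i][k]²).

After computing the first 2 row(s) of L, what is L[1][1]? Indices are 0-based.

L[1][1] = 2

Step 1: L[0][0] = √(16) = 4.
  L[1][0] = (-8) / L[0][0] = -2.
Step 2: L[1][1] = √(4) = 2.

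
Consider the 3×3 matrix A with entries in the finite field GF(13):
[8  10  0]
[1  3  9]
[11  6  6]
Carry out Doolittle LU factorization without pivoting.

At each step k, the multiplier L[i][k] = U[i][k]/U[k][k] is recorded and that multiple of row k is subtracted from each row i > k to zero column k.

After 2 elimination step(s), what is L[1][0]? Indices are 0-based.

L[1][0] = 5

k=0: U[0][0]=8
  eliminate (1,0): mult=5, new row 1: (0, 5, 9); set L[1][0]=5
  eliminate (2,0): mult=3, new row 2: (0, 2, 6); set L[2][0]=3
k=1: U[1][1]=5
  eliminate (2,1): mult=3, new row 2: (0, 0, 5); set L[2][1]=3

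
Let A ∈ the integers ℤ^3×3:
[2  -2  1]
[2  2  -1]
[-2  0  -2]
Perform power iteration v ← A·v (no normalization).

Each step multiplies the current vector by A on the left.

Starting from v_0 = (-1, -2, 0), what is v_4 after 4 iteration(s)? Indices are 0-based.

v_4 = (28, 164, -56)

v_0 = (-1, -2, 0).
v_1 = A·v_0 = (2, -6, 2).
v_2 = A·v_1 = (18, -10, -8).
v_3 = A·v_2 = (48, 24, -20).
v_4 = A·v_3 = (28, 164, -56).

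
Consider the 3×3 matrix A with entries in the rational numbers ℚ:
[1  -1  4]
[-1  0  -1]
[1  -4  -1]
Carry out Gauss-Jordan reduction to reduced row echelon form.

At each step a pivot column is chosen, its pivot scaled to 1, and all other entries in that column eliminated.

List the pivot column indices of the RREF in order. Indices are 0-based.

[1] R0 /= 1  ⇒  (1, -1, 4)
     R1 -= -1·R0  ⇒  (0, -1, 3)
     R2 -= 1·R0  ⇒  (0, -3, -5)
[2] R1 /= -1  ⇒  (0, 1, -3)
     R0 -= -1·R1  ⇒  (1, 0, 1)
     R2 -= -3·R1  ⇒  (0, 0, -14)
[3] R2 /= -14  ⇒  (0, 0, 1)
     R0 -= 1·R2  ⇒  (1, 0, 0)
     R1 -= -3·R2  ⇒  (0, 1, 0)

pivot columns: 0, 1, 2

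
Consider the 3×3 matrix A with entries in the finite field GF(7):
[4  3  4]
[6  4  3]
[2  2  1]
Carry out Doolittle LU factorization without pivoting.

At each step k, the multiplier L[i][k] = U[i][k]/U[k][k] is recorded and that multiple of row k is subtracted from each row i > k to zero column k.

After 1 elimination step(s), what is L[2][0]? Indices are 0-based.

L[2][0] = 4

[col 0] pivot 4
  R1 -= 5*R0 → (0, 3, 4)  (L[1][0] := 5)
  R2 -= 4*R0 → (0, 4, 6)  (L[2][0] := 4)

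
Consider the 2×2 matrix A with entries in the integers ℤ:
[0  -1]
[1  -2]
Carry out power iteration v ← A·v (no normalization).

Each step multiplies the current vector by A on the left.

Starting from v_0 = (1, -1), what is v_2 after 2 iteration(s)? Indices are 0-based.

v_2 = (-3, -5)

v_0 = (1, -1).
v_1 = A·v_0 = (1, 3).
v_2 = A·v_1 = (-3, -5).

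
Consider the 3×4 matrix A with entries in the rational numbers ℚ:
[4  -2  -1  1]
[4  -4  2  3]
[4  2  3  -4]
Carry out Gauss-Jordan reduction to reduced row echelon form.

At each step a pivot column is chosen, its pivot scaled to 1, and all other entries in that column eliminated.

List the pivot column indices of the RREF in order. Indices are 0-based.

pivot columns: 0, 1, 2

pivot(0,0)=4: scale R0 → (1, -1/2, -1/4, 1/4)
  clear (1,0): R1 −= (4)R0 → (0, -2, 3, 2)
  clear (2,0): R2 −= (4)R0 → (0, 4, 4, -5)
pivot(1,1)=-2: scale R1 → (0, 1, -3/2, -1)
  clear (0,1): R0 −= (-1/2)R1 → (1, 0, -1, -1/4)
  clear (2,1): R2 −= (4)R1 → (0, 0, 10, -1)
pivot(2,2)=10: scale R2 → (0, 0, 1, -1/10)
  clear (0,2): R0 −= (-1)R2 → (1, 0, 0, -7/20)
  clear (1,2): R1 −= (-3/2)R2 → (0, 1, 0, -23/20)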